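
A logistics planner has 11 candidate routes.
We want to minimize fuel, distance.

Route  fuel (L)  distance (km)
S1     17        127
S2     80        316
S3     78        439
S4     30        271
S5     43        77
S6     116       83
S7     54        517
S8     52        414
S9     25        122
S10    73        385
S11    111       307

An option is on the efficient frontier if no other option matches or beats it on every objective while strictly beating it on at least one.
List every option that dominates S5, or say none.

S1: worse on distance (127 vs 77).
S2: worse on fuel (80 vs 43).
S3: worse on fuel (78 vs 43).
S4: worse on distance (271 vs 77).
S6: worse on fuel (116 vs 43).
S7: worse on fuel (54 vs 43).
S8: worse on fuel (52 vs 43).
S9: worse on distance (122 vs 77).
S10: worse on fuel (73 vs 43).
S11: worse on fuel (111 vs 43).
No option dominates S5.

none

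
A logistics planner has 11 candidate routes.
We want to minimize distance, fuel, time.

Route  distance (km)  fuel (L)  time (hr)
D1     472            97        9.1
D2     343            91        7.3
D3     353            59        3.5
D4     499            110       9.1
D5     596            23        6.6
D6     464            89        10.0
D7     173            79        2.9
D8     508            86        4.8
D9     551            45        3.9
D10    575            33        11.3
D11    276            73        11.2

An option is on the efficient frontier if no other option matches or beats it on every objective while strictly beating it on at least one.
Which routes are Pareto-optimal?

D3, D5, D7, D9, D10, D11

D1: dominated by D2 (distance 343≤472, fuel 91≤97, time 7.3≤9.1).
D2: dominated by D7 (distance 173≤343, fuel 79≤91, time 2.9≤7.3).
D3: not dominated.
D4: dominated by D1 (distance 472≤499, fuel 97≤110, time 9.1≤9.1).
D5: not dominated (best fuel).
D6: dominated by D3 (distance 353≤464, fuel 59≤89, time 3.5≤10.0).
D7: not dominated (best distance).
D8: dominated by D3 (distance 353≤508, fuel 59≤86, time 3.5≤4.8).
D9: not dominated.
D10: not dominated.
D11: not dominated.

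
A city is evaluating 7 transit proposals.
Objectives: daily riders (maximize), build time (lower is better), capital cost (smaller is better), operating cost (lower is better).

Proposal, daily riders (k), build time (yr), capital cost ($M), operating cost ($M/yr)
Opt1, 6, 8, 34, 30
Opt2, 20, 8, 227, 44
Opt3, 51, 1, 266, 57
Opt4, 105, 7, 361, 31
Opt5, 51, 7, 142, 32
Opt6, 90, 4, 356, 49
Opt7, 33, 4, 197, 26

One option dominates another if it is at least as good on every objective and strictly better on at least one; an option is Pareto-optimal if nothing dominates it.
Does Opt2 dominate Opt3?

No

Opt2 vs Opt3: Opt2 is worse on daily riders (20 vs 51), so it does not dominate Opt3.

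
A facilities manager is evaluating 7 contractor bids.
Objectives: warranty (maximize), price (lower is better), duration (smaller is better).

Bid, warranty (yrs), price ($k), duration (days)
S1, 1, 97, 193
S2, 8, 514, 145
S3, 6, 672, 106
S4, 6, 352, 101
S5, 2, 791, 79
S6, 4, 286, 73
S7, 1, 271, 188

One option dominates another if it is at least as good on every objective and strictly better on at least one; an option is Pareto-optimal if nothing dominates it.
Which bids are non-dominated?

S1: not dominated (best price).
S2: not dominated (best warranty).
S3: dominated by S4 (warranty 6≥6, price 352≤672, duration 101≤106).
S4: not dominated.
S5: dominated by S6 (warranty 4≥2, price 286≤791, duration 73≤79).
S6: not dominated (best duration).
S7: not dominated.

S1, S2, S4, S6, S7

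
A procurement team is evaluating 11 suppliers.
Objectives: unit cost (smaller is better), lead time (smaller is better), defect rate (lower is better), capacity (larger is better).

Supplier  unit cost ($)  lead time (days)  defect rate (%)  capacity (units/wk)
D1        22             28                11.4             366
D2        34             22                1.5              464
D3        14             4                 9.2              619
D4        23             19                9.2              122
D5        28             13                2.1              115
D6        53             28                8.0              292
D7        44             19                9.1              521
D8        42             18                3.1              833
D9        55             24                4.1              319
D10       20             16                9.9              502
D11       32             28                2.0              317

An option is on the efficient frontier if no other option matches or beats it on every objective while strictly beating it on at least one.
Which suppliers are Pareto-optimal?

D2, D3, D5, D8, D11

D1: dominated by D3 (unit cost 14≤22, lead time 4≤28, defect rate 9.2≤11.4, capacity 619≥366).
D2: not dominated (best defect rate).
D3: not dominated (best unit cost).
D4: dominated by D3 (unit cost 14≤23, lead time 4≤19, defect rate 9.2≤9.2, capacity 619≥122).
D5: not dominated.
D6: dominated by D2 (unit cost 34≤53, lead time 22≤28, defect rate 1.5≤8.0, capacity 464≥292).
D7: dominated by D8 (unit cost 42≤44, lead time 18≤19, defect rate 3.1≤9.1, capacity 833≥521).
D8: not dominated (best capacity).
D9: dominated by D2 (unit cost 34≤55, lead time 22≤24, defect rate 1.5≤4.1, capacity 464≥319).
D10: dominated by D3 (unit cost 14≤20, lead time 4≤16, defect rate 9.2≤9.9, capacity 619≥502).
D11: not dominated.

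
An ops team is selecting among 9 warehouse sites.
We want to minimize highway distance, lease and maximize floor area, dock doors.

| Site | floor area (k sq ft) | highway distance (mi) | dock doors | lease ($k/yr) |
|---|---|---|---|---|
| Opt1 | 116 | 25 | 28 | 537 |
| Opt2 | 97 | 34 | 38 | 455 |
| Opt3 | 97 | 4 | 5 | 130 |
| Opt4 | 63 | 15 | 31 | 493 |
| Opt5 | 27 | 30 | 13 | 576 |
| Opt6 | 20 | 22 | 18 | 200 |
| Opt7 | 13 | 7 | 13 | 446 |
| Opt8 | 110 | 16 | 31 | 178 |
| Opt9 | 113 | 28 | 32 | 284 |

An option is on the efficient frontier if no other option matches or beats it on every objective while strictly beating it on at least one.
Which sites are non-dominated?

Opt1, Opt2, Opt3, Opt4, Opt7, Opt8, Opt9

Opt1: not dominated (best floor area).
Opt2: not dominated (best dock doors).
Opt3: not dominated (best highway distance).
Opt4: not dominated.
Opt5: dominated by Opt1 (floor area 116≥27, highway distance 25≤30, dock doors 28≥13, lease 537≤576).
Opt6: dominated by Opt8 (floor area 110≥20, highway distance 16≤22, dock doors 31≥18, lease 178≤200).
Opt7: not dominated.
Opt8: not dominated.
Opt9: not dominated.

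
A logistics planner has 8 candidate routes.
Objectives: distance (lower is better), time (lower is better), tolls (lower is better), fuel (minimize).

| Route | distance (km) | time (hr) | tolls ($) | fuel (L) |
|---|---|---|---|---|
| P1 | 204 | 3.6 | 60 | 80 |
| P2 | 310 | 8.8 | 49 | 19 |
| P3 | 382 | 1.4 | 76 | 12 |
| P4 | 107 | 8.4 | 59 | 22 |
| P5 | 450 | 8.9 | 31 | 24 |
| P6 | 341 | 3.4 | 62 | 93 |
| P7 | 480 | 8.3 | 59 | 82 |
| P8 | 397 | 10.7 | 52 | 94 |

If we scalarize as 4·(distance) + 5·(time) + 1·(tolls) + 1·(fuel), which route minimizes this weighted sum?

P1: 4·204 + 5·3.6 + 1·60 + 1·80 = 974.0
P2: 4·310 + 5·8.8 + 1·49 + 1·19 = 1352.0
P3: 4·382 + 5·1.4 + 1·76 + 1·12 = 1623.0
P4: 4·107 + 5·8.4 + 1·59 + 1·22 = 551.0
P5: 4·450 + 5·8.9 + 1·31 + 1·24 = 1899.5
P6: 4·341 + 5·3.4 + 1·62 + 1·93 = 1536.0
P7: 4·480 + 5·8.3 + 1·59 + 1·82 = 2102.5
P8: 4·397 + 5·10.7 + 1·52 + 1·94 = 1787.5
Lowest: P4 at 551.0.

P4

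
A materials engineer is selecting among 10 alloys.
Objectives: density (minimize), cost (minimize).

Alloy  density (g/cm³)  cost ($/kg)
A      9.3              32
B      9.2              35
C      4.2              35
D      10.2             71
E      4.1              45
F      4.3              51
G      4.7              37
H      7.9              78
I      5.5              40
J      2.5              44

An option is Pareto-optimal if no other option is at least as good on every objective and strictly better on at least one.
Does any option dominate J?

A: worse on density (9.3 vs 2.5).
B: worse on density (9.2 vs 2.5).
C: worse on density (4.2 vs 2.5).
D: worse on density (10.2 vs 2.5).
E: worse on density (4.1 vs 2.5).
F: worse on density (4.3 vs 2.5).
G: worse on density (4.7 vs 2.5).
H: worse on density (7.9 vs 2.5).
I: worse on density (5.5 vs 2.5).
No option is at least as good as J on every objective and strictly better on one.

No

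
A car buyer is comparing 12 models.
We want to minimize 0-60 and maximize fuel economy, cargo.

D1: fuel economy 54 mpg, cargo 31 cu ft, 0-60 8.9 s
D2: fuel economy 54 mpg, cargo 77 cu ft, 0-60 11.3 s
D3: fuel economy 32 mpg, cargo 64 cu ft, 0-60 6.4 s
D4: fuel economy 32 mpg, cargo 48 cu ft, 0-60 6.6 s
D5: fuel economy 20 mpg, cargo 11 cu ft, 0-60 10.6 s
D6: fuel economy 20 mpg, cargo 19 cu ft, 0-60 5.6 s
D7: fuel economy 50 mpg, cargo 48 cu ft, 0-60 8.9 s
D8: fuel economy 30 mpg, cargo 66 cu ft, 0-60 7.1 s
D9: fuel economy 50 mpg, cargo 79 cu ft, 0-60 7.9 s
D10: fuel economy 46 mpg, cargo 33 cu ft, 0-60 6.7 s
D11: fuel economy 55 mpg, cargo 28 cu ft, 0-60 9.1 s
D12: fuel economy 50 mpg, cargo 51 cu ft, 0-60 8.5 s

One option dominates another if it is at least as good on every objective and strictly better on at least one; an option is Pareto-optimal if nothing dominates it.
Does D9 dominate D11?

No

D9 vs D11: D9 is worse on fuel economy (50 vs 55), so it does not dominate D11.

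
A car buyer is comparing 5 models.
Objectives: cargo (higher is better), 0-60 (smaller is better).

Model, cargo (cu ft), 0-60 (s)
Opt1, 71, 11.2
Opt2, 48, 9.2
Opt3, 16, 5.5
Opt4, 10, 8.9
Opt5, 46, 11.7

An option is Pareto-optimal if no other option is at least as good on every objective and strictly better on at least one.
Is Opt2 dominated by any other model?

Opt1: worse on 0-60 (11.2 vs 9.2).
Opt3: worse on cargo (16 vs 48).
Opt4: worse on cargo (10 vs 48).
Opt5: worse on cargo (46 vs 48).
No option is at least as good as Opt2 on every objective and strictly better on one.

No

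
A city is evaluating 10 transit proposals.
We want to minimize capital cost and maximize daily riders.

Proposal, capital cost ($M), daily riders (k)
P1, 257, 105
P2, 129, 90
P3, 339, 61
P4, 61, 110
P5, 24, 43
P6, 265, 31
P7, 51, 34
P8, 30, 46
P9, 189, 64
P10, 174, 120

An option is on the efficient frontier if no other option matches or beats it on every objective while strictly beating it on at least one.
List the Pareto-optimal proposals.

P4, P5, P8, P10

P1: dominated by P4 (capital cost 61≤257, daily riders 110≥105).
P2: dominated by P4 (capital cost 61≤129, daily riders 110≥90).
P3: dominated by P1 (capital cost 257≤339, daily riders 105≥61).
P4: not dominated.
P5: not dominated (best capital cost).
P6: dominated by P1 (capital cost 257≤265, daily riders 105≥31).
P7: dominated by P5 (capital cost 24≤51, daily riders 43≥34).
P8: not dominated.
P9: dominated by P2 (capital cost 129≤189, daily riders 90≥64).
P10: not dominated (best daily riders).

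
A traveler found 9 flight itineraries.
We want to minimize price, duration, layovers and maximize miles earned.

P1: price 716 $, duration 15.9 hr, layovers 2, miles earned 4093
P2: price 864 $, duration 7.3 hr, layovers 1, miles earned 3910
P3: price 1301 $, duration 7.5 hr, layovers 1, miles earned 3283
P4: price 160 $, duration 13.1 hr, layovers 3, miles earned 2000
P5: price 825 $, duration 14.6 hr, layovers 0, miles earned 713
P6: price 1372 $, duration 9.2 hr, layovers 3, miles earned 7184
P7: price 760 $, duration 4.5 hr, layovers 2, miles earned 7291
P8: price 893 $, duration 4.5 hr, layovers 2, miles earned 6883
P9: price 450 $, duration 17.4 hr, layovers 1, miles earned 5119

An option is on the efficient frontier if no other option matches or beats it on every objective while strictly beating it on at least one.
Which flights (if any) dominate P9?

P1: worse on price (716 vs 450).
P2: worse on price (864 vs 450).
P3: worse on price (1301 vs 450).
P4: worse on layovers (3 vs 1).
P5: worse on price (825 vs 450).
P6: worse on price (1372 vs 450).
P7: worse on price (760 vs 450).
P8: worse on price (893 vs 450).
No option dominates P9.

none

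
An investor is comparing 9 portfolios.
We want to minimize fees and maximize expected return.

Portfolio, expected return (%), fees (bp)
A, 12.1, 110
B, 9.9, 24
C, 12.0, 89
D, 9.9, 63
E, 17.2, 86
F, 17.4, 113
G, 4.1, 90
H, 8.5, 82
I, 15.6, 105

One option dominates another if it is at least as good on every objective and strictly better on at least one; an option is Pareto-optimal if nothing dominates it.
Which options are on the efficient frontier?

B, E, F

A: dominated by E (expected return 17.2≥12.1, fees 86≤110).
B: not dominated (best fees).
C: dominated by E (expected return 17.2≥12.0, fees 86≤89).
D: dominated by B (expected return 9.9≥9.9, fees 24≤63).
E: not dominated.
F: not dominated (best expected return).
G: dominated by B (expected return 9.9≥4.1, fees 24≤90).
H: dominated by B (expected return 9.9≥8.5, fees 24≤82).
I: dominated by E (expected return 17.2≥15.6, fees 86≤105).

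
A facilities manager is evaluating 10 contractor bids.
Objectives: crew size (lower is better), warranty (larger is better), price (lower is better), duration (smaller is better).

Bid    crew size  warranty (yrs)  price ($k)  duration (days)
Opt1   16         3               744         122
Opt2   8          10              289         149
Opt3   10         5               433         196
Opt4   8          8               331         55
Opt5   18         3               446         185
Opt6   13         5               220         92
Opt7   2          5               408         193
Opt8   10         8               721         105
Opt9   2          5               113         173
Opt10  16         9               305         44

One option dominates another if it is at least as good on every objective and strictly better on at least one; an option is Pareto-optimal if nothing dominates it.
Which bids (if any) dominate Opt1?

Opt4: crew size 8≤16, warranty 8≥3, price 331≤744, duration 55≤122 — dominates Opt1.
Opt6: crew size 13≤16, warranty 5≥3, price 220≤744, duration 92≤122 — dominates Opt1.
Opt8: crew size 10≤16, warranty 8≥3, price 721≤744, duration 105≤122 — dominates Opt1.
Opt10: crew size 16≤16, warranty 9≥3, price 305≤744, duration 44≤122 — dominates Opt1.
Others (Opt2, Opt3, Opt5, Opt7, Opt9) are each worse than Opt1 on at least one objective.

Opt4, Opt6, Opt8, Opt10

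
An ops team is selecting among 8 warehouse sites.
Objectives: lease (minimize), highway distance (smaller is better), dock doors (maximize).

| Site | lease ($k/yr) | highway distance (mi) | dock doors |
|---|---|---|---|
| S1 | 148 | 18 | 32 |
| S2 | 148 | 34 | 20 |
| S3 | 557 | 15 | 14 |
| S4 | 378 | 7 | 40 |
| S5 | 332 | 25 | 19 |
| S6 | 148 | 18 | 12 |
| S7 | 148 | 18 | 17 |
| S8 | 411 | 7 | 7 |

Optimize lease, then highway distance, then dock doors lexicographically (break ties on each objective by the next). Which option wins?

First minimize lease: best is 148, kept {S1, S2, S6, S7}.
Then minimize highway distance: best is 18, kept {S1, S6, S7}.
Then maximize dock doors: best is 32, kept {S1}.

S1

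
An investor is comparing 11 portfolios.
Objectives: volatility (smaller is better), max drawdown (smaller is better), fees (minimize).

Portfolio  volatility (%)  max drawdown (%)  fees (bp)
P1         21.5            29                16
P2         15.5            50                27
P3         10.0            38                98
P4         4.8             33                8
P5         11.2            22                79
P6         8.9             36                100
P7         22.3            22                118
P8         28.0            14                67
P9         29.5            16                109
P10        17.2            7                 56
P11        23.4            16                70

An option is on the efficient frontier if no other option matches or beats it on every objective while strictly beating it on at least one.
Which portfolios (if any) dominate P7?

P5: volatility 11.2≤22.3, max drawdown 22≤22, fees 79≤118 — dominates P7.
P10: volatility 17.2≤22.3, max drawdown 7≤22, fees 56≤118 — dominates P7.
Others (P1, P2, P3, P4, P6, P8, P9, P11) are each worse than P7 on at least one objective.

P5, P10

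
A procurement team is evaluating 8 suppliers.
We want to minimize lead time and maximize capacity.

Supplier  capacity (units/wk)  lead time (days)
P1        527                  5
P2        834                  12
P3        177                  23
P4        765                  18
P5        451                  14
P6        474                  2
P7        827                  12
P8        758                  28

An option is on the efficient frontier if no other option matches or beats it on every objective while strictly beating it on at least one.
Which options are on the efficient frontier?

P1, P2, P6

P1: not dominated.
P2: not dominated (best capacity).
P3: dominated by P1 (capacity 527≥177, lead time 5≤23).
P4: dominated by P2 (capacity 834≥765, lead time 12≤18).
P5: dominated by P1 (capacity 527≥451, lead time 5≤14).
P6: not dominated (best lead time).
P7: dominated by P2 (capacity 834≥827, lead time 12≤12).
P8: dominated by P2 (capacity 834≥758, lead time 12≤28).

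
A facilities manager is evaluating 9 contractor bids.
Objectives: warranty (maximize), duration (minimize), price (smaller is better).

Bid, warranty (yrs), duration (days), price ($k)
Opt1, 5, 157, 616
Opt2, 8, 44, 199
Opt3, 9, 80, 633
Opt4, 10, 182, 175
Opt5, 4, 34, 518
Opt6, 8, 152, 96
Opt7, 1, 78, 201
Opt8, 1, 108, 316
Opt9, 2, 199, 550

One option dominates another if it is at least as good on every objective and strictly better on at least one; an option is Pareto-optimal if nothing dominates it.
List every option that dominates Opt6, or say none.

none

Opt1: worse on warranty (5 vs 8).
Opt2: worse on price (199 vs 96).
Opt3: worse on price (633 vs 96).
Opt4: worse on duration (182 vs 152).
Opt5: worse on warranty (4 vs 8).
Opt7: worse on warranty (1 vs 8).
Opt8: worse on warranty (1 vs 8).
Opt9: worse on warranty (2 vs 8).
No option dominates Opt6.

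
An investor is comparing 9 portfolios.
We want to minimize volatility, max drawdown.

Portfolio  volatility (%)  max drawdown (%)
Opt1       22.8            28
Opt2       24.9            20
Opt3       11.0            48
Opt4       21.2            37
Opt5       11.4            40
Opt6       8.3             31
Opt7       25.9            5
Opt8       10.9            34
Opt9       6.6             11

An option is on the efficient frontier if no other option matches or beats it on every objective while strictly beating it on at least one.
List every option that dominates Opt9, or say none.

Opt1: worse on volatility (22.8 vs 6.6).
Opt2: worse on volatility (24.9 vs 6.6).
Opt3: worse on volatility (11.0 vs 6.6).
Opt4: worse on volatility (21.2 vs 6.6).
Opt5: worse on volatility (11.4 vs 6.6).
Opt6: worse on volatility (8.3 vs 6.6).
Opt7: worse on volatility (25.9 vs 6.6).
Opt8: worse on volatility (10.9 vs 6.6).
No option dominates Opt9.

none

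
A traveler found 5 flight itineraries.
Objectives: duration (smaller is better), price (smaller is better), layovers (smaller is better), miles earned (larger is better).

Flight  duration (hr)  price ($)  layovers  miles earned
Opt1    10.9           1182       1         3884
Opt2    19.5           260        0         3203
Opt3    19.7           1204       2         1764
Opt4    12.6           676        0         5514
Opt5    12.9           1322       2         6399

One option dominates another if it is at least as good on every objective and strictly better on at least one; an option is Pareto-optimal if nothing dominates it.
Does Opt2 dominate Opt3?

Opt2 vs Opt3: duration 19.5≤19.7, price 260≤1204, layovers 0≤2, miles earned 3203≥1764 — Opt2 is at least as good on every objective with at least one strict improvement.

Yes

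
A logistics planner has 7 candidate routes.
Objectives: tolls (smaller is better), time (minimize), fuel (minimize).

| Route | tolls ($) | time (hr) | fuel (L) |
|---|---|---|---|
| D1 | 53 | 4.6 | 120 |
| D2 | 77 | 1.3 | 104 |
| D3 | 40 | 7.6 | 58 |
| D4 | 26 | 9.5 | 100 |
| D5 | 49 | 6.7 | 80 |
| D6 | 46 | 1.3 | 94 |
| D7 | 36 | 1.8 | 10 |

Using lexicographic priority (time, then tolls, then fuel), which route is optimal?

D6

First minimize time: best is 1.3, kept {D2, D6}.
Then minimize tolls: best is 46, kept {D6}.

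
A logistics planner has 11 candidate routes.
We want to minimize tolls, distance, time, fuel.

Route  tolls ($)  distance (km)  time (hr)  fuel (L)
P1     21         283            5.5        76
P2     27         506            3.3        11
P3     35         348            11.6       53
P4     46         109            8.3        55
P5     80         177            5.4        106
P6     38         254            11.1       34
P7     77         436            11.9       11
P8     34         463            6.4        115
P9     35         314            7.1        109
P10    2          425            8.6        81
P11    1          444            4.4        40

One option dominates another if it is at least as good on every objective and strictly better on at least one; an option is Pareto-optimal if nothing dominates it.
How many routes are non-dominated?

P1: not dominated.
P2: not dominated (best time).
P3: not dominated.
P4: not dominated (best distance).
P5: not dominated.
P6: not dominated.
P7: not dominated.
P8: dominated by P1 (tolls 21≤34, distance 283≤463, time 5.5≤6.4, fuel 76≤115).
P9: dominated by P1 (tolls 21≤35, distance 283≤314, time 5.5≤7.1, fuel 76≤109).
P10: not dominated.
P11: not dominated (best tolls).
Pareto-optimal: P1, P2, P3, P4, P5, P6, P7, P10, P11 → 9.

9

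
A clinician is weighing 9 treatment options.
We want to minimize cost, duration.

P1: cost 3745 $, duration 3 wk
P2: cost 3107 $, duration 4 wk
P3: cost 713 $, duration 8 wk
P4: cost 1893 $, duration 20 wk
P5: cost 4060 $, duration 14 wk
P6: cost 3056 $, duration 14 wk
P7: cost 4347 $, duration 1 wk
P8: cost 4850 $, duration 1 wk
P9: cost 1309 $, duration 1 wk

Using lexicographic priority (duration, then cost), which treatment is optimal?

P9

First minimize duration: best is 1, kept {P7, P8, P9}.
Then minimize cost: best is 1309, kept {P9}.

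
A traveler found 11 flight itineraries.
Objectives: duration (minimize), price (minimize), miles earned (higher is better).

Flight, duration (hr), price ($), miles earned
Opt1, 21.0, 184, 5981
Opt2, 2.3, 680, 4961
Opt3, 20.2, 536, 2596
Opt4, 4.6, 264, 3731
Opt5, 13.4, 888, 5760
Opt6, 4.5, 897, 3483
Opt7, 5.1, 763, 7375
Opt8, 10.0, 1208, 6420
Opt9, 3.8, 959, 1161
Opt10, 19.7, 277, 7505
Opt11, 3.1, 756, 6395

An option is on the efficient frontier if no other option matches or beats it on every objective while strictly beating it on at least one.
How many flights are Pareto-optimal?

6

Opt1: not dominated (best price).
Opt2: not dominated (best duration).
Opt3: dominated by Opt4 (duration 4.6≤20.2, price 264≤536, miles earned 3731≥2596).
Opt4: not dominated.
Opt5: dominated by Opt7 (duration 5.1≤13.4, price 763≤888, miles earned 7375≥5760).
Opt6: dominated by Opt2 (duration 2.3≤4.5, price 680≤897, miles earned 4961≥3483).
Opt7: not dominated.
Opt8: dominated by Opt7 (duration 5.1≤10.0, price 763≤1208, miles earned 7375≥6420).
Opt9: dominated by Opt2 (duration 2.3≤3.8, price 680≤959, miles earned 4961≥1161).
Opt10: not dominated (best miles earned).
Opt11: not dominated.
Pareto-optimal: Opt1, Opt2, Opt4, Opt7, Opt10, Opt11 → 6.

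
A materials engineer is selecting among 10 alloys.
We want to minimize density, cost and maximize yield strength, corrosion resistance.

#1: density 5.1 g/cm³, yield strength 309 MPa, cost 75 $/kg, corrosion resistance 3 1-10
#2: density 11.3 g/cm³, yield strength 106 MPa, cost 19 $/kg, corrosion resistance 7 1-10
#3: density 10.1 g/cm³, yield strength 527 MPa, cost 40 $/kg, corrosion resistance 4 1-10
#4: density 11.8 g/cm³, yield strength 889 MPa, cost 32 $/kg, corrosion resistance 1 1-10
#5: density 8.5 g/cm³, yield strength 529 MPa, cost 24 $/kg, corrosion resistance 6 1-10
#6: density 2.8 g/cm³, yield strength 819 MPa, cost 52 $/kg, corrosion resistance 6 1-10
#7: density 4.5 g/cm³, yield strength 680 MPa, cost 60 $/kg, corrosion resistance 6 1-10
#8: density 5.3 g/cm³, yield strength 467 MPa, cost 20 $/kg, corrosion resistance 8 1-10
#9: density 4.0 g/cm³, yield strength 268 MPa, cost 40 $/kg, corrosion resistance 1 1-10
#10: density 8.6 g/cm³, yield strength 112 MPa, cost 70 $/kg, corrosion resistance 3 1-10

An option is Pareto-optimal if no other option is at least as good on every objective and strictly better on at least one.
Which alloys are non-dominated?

#2, #4, #5, #6, #8, #9

#1: dominated by #6 (density 2.8≤5.1, yield strength 819≥309, cost 52≤75, corrosion resistance 6≥3).
#2: not dominated (best cost).
#3: dominated by #5 (density 8.5≤10.1, yield strength 529≥527, cost 24≤40, corrosion resistance 6≥4).
#4: not dominated (best yield strength).
#5: not dominated.
#6: not dominated (best density).
#7: dominated by #6 (density 2.8≤4.5, yield strength 819≥680, cost 52≤60, corrosion resistance 6≥6).
#8: not dominated (best corrosion resistance).
#9: not dominated.
#10: dominated by #5 (density 8.5≤8.6, yield strength 529≥112, cost 24≤70, corrosion resistance 6≥3).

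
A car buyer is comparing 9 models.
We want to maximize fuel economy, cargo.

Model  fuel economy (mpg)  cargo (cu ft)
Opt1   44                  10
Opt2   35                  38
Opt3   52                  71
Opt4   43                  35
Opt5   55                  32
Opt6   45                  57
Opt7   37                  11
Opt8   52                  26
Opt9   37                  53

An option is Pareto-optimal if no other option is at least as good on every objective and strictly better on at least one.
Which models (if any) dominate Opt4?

Opt3: fuel economy 52≥43, cargo 71≥35 — dominates Opt4.
Opt6: fuel economy 45≥43, cargo 57≥35 — dominates Opt4.
Others (Opt1, Opt2, Opt5, Opt7, Opt8, Opt9) are each worse than Opt4 on at least one objective.

Opt3, Opt6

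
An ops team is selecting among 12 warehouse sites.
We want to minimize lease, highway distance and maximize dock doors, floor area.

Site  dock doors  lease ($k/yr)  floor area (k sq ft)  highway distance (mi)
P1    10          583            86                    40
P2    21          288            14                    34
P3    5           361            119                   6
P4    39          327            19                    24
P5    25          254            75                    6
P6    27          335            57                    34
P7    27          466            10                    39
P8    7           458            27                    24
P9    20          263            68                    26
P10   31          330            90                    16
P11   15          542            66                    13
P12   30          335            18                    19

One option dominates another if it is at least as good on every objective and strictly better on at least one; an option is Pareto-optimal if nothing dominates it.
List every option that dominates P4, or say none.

P1: worse on dock doors (10 vs 39).
P2: worse on dock doors (21 vs 39).
P3: worse on dock doors (5 vs 39).
P5: worse on dock doors (25 vs 39).
P6: worse on dock doors (27 vs 39).
P7: worse on dock doors (27 vs 39).
P8: worse on dock doors (7 vs 39).
P9: worse on dock doors (20 vs 39).
P10: worse on dock doors (31 vs 39).
P11: worse on dock doors (15 vs 39).
P12: worse on dock doors (30 vs 39).
No option dominates P4.

none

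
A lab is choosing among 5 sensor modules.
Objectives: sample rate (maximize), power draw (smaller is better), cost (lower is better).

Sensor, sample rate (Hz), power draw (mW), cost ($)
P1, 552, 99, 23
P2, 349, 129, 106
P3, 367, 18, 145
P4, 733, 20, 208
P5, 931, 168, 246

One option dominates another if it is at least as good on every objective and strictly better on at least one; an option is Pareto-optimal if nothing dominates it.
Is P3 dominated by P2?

P2 vs P3: P2 is worse on sample rate (349 vs 367), so it does not dominate P3.

No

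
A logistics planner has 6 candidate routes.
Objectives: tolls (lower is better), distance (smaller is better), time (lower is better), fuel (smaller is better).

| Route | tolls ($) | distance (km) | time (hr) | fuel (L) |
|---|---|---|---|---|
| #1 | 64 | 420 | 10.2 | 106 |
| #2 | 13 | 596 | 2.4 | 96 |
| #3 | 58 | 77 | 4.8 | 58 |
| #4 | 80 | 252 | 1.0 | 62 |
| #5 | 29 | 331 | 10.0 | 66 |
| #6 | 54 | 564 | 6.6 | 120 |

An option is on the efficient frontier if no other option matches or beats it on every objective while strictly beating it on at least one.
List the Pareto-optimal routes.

#1: dominated by #3 (tolls 58≤64, distance 77≤420, time 4.8≤10.2, fuel 58≤106).
#2: not dominated (best tolls).
#3: not dominated (best distance).
#4: not dominated (best time).
#5: not dominated.
#6: not dominated.

#2, #3, #4, #5, #6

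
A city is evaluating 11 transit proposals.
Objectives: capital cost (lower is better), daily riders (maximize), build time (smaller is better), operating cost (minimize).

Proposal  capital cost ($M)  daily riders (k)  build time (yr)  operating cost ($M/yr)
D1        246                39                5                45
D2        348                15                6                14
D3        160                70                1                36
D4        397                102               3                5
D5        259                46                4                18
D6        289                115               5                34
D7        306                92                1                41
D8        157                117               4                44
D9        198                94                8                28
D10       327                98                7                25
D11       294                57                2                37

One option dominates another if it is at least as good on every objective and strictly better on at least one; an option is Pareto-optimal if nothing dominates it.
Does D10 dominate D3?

D10 vs D3: D10 is worse on capital cost (327 vs 160), so it does not dominate D3.

No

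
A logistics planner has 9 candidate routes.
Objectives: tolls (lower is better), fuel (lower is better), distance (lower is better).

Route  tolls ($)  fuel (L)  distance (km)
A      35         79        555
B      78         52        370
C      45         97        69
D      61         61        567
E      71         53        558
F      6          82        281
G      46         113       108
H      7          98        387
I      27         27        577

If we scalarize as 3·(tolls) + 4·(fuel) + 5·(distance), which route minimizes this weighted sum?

A: 3·35 + 4·79 + 5·555 = 3196
B: 3·78 + 4·52 + 5·370 = 2292
C: 3·45 + 4·97 + 5·69 = 868
D: 3·61 + 4·61 + 5·567 = 3262
E: 3·71 + 4·53 + 5·558 = 3215
F: 3·6 + 4·82 + 5·281 = 1751
G: 3·46 + 4·113 + 5·108 = 1130
H: 3·7 + 4·98 + 5·387 = 2348
I: 3·27 + 4·27 + 5·577 = 3074
Lowest: C at 868.

C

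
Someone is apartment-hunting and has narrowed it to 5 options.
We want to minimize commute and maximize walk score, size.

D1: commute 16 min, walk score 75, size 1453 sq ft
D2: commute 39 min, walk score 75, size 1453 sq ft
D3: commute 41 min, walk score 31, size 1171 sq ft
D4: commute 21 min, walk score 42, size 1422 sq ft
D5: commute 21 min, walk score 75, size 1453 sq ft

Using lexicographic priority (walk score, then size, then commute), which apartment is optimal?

First maximize walk score: best is 75, kept {D1, D2, D5}.
Then maximize size: best is 1453, kept {D1, D2, D5}.
Then minimize commute: best is 16, kept {D1}.

D1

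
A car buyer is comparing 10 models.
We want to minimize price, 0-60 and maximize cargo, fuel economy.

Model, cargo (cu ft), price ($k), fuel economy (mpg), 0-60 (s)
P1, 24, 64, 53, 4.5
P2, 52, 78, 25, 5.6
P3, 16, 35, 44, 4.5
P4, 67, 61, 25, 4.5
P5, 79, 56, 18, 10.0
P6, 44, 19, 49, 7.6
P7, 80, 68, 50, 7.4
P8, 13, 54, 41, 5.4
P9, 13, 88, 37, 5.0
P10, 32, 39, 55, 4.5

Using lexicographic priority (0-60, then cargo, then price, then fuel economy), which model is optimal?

First minimize 0-60: best is 4.5, kept {P1, P3, P4, P10}.
Then maximize cargo: best is 67, kept {P4}.

P4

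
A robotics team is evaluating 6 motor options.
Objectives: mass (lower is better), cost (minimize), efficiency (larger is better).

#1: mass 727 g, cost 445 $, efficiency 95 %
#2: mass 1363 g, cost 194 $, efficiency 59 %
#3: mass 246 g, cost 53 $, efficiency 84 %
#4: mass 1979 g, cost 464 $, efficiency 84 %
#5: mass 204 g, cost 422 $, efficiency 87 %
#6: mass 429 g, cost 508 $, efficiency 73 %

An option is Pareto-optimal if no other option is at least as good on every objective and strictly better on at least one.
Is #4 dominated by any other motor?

Yes

#1 vs #4: mass 727≤1979, cost 445≤464, efficiency 95≥84 — #1 is at least as good on every objective and strictly better on at least one, so #1 dominates #4.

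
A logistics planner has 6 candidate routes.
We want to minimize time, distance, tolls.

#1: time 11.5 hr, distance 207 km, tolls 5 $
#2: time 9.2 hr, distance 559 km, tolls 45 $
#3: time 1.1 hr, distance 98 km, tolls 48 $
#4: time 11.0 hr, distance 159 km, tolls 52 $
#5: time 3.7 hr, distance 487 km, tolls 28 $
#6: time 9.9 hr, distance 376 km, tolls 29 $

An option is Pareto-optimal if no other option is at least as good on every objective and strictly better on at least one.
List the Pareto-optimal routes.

#1, #3, #5, #6

#1: not dominated (best tolls).
#2: dominated by #5 (time 3.7≤9.2, distance 487≤559, tolls 28≤45).
#3: not dominated (best time).
#4: dominated by #3 (time 1.1≤11.0, distance 98≤159, tolls 48≤52).
#5: not dominated.
#6: not dominated.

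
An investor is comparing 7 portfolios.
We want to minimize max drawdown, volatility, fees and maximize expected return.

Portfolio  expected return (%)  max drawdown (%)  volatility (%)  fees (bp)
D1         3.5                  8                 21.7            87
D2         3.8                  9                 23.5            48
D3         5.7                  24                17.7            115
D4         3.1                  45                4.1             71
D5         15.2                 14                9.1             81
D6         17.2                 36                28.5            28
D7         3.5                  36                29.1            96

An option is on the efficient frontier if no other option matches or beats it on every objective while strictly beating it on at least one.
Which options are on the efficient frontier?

D1, D2, D4, D5, D6

D1: not dominated (best max drawdown).
D2: not dominated.
D3: dominated by D5 (expected return 15.2≥5.7, max drawdown 14≤24, volatility 9.1≤17.7, fees 81≤115).
D4: not dominated (best volatility).
D5: not dominated.
D6: not dominated (best expected return).
D7: dominated by D1 (expected return 3.5≥3.5, max drawdown 8≤36, volatility 21.7≤29.1, fees 87≤96).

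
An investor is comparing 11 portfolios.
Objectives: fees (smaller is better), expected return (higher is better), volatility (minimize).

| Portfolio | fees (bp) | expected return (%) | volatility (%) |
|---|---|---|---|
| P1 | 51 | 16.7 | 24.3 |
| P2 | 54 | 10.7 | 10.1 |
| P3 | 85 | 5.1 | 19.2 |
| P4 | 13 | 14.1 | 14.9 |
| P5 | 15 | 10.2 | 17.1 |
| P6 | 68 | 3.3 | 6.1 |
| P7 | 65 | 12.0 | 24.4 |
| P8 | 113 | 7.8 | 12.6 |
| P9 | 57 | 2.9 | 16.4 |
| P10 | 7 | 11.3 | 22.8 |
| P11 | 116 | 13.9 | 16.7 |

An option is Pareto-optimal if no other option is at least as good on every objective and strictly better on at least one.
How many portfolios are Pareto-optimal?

P1: not dominated (best expected return).
P2: not dominated.
P3: dominated by P2 (fees 54≤85, expected return 10.7≥5.1, volatility 10.1≤19.2).
P4: not dominated.
P5: dominated by P4 (fees 13≤15, expected return 14.1≥10.2, volatility 14.9≤17.1).
P6: not dominated (best volatility).
P7: dominated by P1 (fees 51≤65, expected return 16.7≥12.0, volatility 24.3≤24.4).
P8: dominated by P2 (fees 54≤113, expected return 10.7≥7.8, volatility 10.1≤12.6).
P9: dominated by P2 (fees 54≤57, expected return 10.7≥2.9, volatility 10.1≤16.4).
P10: not dominated (best fees).
P11: dominated by P4 (fees 13≤116, expected return 14.1≥13.9, volatility 14.9≤16.7).
Pareto-optimal: P1, P2, P4, P6, P10 → 5.

5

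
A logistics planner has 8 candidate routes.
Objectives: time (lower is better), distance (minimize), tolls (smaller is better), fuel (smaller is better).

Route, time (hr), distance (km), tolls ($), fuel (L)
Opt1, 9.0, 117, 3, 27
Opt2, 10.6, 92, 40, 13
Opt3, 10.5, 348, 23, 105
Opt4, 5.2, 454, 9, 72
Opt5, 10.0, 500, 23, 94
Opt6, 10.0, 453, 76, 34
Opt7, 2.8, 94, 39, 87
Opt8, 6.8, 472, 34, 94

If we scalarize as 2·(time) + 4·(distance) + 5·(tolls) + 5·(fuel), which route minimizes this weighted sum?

Opt1

Opt1: 2·9.0 + 4·117 + 5·3 + 5·27 = 636.0
Opt2: 2·10.6 + 4·92 + 5·40 + 5·13 = 654.2
Opt3: 2·10.5 + 4·348 + 5·23 + 5·105 = 2053.0
Opt4: 2·5.2 + 4·454 + 5·9 + 5·72 = 2231.4
Opt5: 2·10.0 + 4·500 + 5·23 + 5·94 = 2605.0
Opt6: 2·10.0 + 4·453 + 5·76 + 5·34 = 2382.0
Opt7: 2·2.8 + 4·94 + 5·39 + 5·87 = 1011.6
Opt8: 2·6.8 + 4·472 + 5·34 + 5·94 = 2541.6
Lowest: Opt1 at 636.0.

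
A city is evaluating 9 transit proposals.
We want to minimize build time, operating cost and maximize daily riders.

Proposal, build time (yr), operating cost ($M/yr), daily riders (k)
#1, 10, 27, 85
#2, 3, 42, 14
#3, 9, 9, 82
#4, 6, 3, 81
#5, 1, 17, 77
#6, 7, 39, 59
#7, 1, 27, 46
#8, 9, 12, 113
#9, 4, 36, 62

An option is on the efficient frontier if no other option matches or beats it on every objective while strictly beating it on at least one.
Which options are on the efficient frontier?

#1: dominated by #8 (build time 9≤10, operating cost 12≤27, daily riders 113≥85).
#2: dominated by #5 (build time 1≤3, operating cost 17≤42, daily riders 77≥14).
#3: not dominated.
#4: not dominated (best operating cost).
#5: not dominated.
#6: dominated by #4 (build time 6≤7, operating cost 3≤39, daily riders 81≥59).
#7: dominated by #5 (build time 1≤1, operating cost 17≤27, daily riders 77≥46).
#8: not dominated (best daily riders).
#9: dominated by #5 (build time 1≤4, operating cost 17≤36, daily riders 77≥62).

#3, #4, #5, #8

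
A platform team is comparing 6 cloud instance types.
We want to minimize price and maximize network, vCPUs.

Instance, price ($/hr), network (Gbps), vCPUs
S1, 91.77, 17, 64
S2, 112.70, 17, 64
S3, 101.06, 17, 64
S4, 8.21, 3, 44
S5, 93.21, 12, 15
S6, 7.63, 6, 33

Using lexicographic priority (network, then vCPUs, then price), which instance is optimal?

First maximize network: best is 17, kept {S1, S2, S3}.
Then maximize vCPUs: best is 64, kept {S1, S2, S3}.
Then minimize price: best is 91.77, kept {S1}.

S1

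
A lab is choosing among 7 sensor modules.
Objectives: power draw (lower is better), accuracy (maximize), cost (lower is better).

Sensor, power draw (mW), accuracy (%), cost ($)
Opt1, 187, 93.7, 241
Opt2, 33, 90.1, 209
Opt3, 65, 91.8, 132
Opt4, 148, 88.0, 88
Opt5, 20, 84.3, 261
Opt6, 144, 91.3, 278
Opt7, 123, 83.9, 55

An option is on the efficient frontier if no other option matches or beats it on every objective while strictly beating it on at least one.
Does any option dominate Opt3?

No

Opt1: worse on power draw (187 vs 65).
Opt2: worse on accuracy (90.1 vs 91.8).
Opt4: worse on power draw (148 vs 65).
Opt5: worse on accuracy (84.3 vs 91.8).
Opt6: worse on power draw (144 vs 65).
Opt7: worse on power draw (123 vs 65).
No option is at least as good as Opt3 on every objective and strictly better on one.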